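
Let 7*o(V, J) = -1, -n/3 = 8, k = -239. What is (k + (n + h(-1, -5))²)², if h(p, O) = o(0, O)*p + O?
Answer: 846402649/2401 ≈ 3.5252e+5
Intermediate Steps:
n = -24 (n = -3*8 = -24)
o(V, J) = -⅐ (o(V, J) = (⅐)*(-1) = -⅐)
h(p, O) = O - p/7 (h(p, O) = -p/7 + O = O - p/7)
(k + (n + h(-1, -5))²)² = (-239 + (-24 + (-5 - ⅐*(-1)))²)² = (-239 + (-24 + (-5 + ⅐))²)² = (-239 + (-24 - 34/7)²)² = (-239 + (-202/7)²)² = (-239 + 40804/49)² = (29093/49)² = 846402649/2401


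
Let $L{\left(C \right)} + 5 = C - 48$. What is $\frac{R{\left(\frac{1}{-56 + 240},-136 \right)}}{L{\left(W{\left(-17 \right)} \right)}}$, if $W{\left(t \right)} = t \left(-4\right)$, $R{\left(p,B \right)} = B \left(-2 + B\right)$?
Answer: $\frac{6256}{5} \approx 1251.2$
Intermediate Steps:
$W{\left(t \right)} = - 4 t$
$L{\left(C \right)} = -53 + C$ ($L{\left(C \right)} = -5 + \left(C - 48\right) = -5 + \left(-48 + C\right) = -53 + C$)
$\frac{R{\left(\frac{1}{-56 + 240},-136 \right)}}{L{\left(W{\left(-17 \right)} \right)}} = \frac{\left(-136\right) \left(-2 - 136\right)}{-53 - -68} = \frac{\left(-136\right) \left(-138\right)}{-53 + 68} = \frac{18768}{15} = 18768 \cdot \frac{1}{15} = \frac{6256}{5}$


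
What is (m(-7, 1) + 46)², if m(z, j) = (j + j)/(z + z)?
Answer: 103041/49 ≈ 2102.9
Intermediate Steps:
m(z, j) = j/z (m(z, j) = (2*j)/((2*z)) = (2*j)*(1/(2*z)) = j/z)
(m(-7, 1) + 46)² = (1/(-7) + 46)² = (1*(-⅐) + 46)² = (-⅐ + 46)² = (321/7)² = 103041/49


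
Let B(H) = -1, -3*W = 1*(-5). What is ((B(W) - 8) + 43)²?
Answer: 1156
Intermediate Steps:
W = 5/3 (W = -(-5)/3 = -⅓*(-5) = 5/3 ≈ 1.6667)
((B(W) - 8) + 43)² = ((-1 - 8) + 43)² = (-9 + 43)² = 34² = 1156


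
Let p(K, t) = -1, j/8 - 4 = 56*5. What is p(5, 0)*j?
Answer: -2272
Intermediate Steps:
j = 2272 (j = 32 + 8*(56*5) = 32 + 8*280 = 32 + 2240 = 2272)
p(5, 0)*j = -1*2272 = -2272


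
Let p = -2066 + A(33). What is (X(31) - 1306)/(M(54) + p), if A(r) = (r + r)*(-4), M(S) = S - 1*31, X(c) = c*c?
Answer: 115/769 ≈ 0.14954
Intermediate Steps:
X(c) = c**2
M(S) = -31 + S (M(S) = S - 31 = -31 + S)
A(r) = -8*r (A(r) = (2*r)*(-4) = -8*r)
p = -2330 (p = -2066 - 8*33 = -2066 - 264 = -2330)
(X(31) - 1306)/(M(54) + p) = (31**2 - 1306)/((-31 + 54) - 2330) = (961 - 1306)/(23 - 2330) = -345/(-2307) = -345*(-1/2307) = 115/769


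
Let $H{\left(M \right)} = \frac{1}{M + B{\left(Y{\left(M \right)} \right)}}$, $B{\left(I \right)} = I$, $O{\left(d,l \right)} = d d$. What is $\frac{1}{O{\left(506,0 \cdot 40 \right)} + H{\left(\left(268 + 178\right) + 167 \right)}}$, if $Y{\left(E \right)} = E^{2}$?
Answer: $\frac{376382}{96367341753} \approx 3.9057 \cdot 10^{-6}$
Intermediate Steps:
$O{\left(d,l \right)} = d^{2}$
$H{\left(M \right)} = \frac{1}{M + M^{2}}$
$\frac{1}{O{\left(506,0 \cdot 40 \right)} + H{\left(\left(268 + 178\right) + 167 \right)}} = \frac{1}{506^{2} + \frac{1}{\left(\left(268 + 178\right) + 167\right) \left(1 + \left(\left(268 + 178\right) + 167\right)\right)}} = \frac{1}{256036 + \frac{1}{\left(446 + 167\right) \left(1 + \left(446 + 167\right)\right)}} = \frac{1}{256036 + \frac{1}{613 \left(1 + 613\right)}} = \frac{1}{256036 + \frac{1}{613 \cdot 614}} = \frac{1}{256036 + \frac{1}{613} \cdot \frac{1}{614}} = \frac{1}{256036 + \frac{1}{376382}} = \frac{1}{\frac{96367341753}{376382}} = \frac{376382}{96367341753}$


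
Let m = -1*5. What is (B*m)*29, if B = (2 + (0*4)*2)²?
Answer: -580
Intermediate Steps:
m = -5
B = 4 (B = (2 + 0*2)² = (2 + 0)² = 2² = 4)
(B*m)*29 = (4*(-5))*29 = -20*29 = -580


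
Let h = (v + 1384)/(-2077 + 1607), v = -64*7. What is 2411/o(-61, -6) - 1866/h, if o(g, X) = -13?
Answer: 58619/78 ≈ 751.53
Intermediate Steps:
v = -448
h = -468/235 (h = (-448 + 1384)/(-2077 + 1607) = 936/(-470) = 936*(-1/470) = -468/235 ≈ -1.9915)
2411/o(-61, -6) - 1866/h = 2411/(-13) - 1866/(-468/235) = 2411*(-1/13) - 1866*(-235/468) = -2411/13 + 73085/78 = 58619/78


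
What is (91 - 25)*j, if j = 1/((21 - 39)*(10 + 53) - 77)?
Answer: -66/1211 ≈ -0.054500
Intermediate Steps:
j = -1/1211 (j = 1/(-18*63 - 77) = 1/(-1134 - 77) = 1/(-1211) = -1/1211 ≈ -0.00082576)
(91 - 25)*j = (91 - 25)*(-1/1211) = 66*(-1/1211) = -66/1211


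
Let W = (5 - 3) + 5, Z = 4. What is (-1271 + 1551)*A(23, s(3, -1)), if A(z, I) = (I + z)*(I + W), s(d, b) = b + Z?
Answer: 72800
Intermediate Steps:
W = 7 (W = 2 + 5 = 7)
s(d, b) = 4 + b (s(d, b) = b + 4 = 4 + b)
A(z, I) = (7 + I)*(I + z) (A(z, I) = (I + z)*(I + 7) = (I + z)*(7 + I) = (7 + I)*(I + z))
(-1271 + 1551)*A(23, s(3, -1)) = (-1271 + 1551)*((4 - 1)² + 7*(4 - 1) + 7*23 + (4 - 1)*23) = 280*(3² + 7*3 + 161 + 3*23) = 280*(9 + 21 + 161 + 69) = 280*260 = 72800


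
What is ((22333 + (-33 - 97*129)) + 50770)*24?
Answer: 1453368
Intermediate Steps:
((22333 + (-33 - 97*129)) + 50770)*24 = ((22333 + (-33 - 12513)) + 50770)*24 = ((22333 - 12546) + 50770)*24 = (9787 + 50770)*24 = 60557*24 = 1453368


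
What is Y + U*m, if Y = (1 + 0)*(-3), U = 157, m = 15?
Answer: 2352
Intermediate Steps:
Y = -3 (Y = 1*(-3) = -3)
Y + U*m = -3 + 157*15 = -3 + 2355 = 2352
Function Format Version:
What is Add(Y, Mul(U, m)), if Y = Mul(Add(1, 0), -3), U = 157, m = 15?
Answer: 2352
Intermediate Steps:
Y = -3 (Y = Mul(1, -3) = -3)
Add(Y, Mul(U, m)) = Add(-3, Mul(157, 15)) = Add(-3, 2355) = 2352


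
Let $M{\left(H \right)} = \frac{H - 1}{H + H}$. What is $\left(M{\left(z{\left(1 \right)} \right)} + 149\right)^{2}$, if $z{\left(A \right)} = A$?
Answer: $22201$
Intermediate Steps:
$M{\left(H \right)} = \frac{-1 + H}{2 H}$
$\left(M{\left(z{\left(1 \right)} \right)} + 149\right)^{2} = \left(\frac{-1 + 1}{2 \cdot 1} + 149\right)^{2} = \left(\frac{1}{2} \cdot 1 \cdot 0 + 149\right)^{2} = \left(0 + 149\right)^{2} = 149^{2} = 22201$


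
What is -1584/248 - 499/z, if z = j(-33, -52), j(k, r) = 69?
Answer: -29131/2139 ≈ -13.619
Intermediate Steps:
z = 69
-1584/248 - 499/z = -1584/248 - 499/69 = -1584*1/248 - 499*1/69 = -198/31 - 499/69 = -29131/2139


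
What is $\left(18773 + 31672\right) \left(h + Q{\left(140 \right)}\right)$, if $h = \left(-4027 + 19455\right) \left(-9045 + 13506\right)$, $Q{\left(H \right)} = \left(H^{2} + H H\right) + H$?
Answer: $3473826723360$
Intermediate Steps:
$Q{\left(H \right)} = H + 2 H^{2}$ ($Q{\left(H \right)} = \left(H^{2} + H^{2}\right) + H = 2 H^{2} + H = H + 2 H^{2}$)
$h = 68824308$ ($h = 15428 \cdot 4461 = 68824308$)
$\left(18773 + 31672\right) \left(h + Q{\left(140 \right)}\right) = \left(18773 + 31672\right) \left(68824308 + 140 \left(1 + 2 \cdot 140\right)\right) = 50445 \left(68824308 + 140 \left(1 + 280\right)\right) = 50445 \left(68824308 + 140 \cdot 281\right) = 50445 \left(68824308 + 39340\right) = 50445 \cdot 68863648 = 3473826723360$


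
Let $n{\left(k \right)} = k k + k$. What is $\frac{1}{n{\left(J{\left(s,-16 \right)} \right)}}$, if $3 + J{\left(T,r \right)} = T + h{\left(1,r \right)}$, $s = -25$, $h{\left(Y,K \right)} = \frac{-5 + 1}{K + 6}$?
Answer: $\frac{25}{18354} \approx 0.0013621$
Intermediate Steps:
$h{\left(Y,K \right)} = - \frac{4}{6 + K}$
$J{\left(T,r \right)} = -3 + T - \frac{4}{6 + r}$ ($J{\left(T,r \right)} = -3 + \left(T - \frac{4}{6 + r}\right) = -3 + T - \frac{4}{6 + r}$)
$n{\left(k \right)} = k + k^{2}$ ($n{\left(k \right)} = k^{2} + k = k + k^{2}$)
$\frac{1}{n{\left(J{\left(s,-16 \right)} \right)}} = \frac{1}{\frac{-4 + \left(-3 - 25\right) \left(6 - 16\right)}{6 - 16} \left(1 + \frac{-4 + \left(-3 - 25\right) \left(6 - 16\right)}{6 - 16}\right)} = \frac{1}{\frac{-4 - -280}{-10} \left(1 + \frac{-4 - -280}{-10}\right)} = \frac{1}{- \frac{-4 + 280}{10} \left(1 - \frac{-4 + 280}{10}\right)} = \frac{1}{\left(- \frac{1}{10}\right) 276 \left(1 - \frac{138}{5}\right)} = \frac{1}{\left(- \frac{138}{5}\right) \left(1 - \frac{138}{5}\right)} = \frac{1}{\left(- \frac{138}{5}\right) \left(- \frac{133}{5}\right)} = \frac{1}{\frac{18354}{25}} = \frac{25}{18354}$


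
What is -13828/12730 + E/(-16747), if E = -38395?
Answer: 128595417/106594655 ≈ 1.2064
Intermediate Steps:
-13828/12730 + E/(-16747) = -13828/12730 - 38395/(-16747) = -13828*1/12730 - 38395*(-1/16747) = -6914/6365 + 38395/16747 = 128595417/106594655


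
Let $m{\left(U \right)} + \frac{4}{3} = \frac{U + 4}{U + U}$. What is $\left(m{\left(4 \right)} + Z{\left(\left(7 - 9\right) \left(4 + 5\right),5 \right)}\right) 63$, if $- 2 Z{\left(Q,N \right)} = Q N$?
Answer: $2814$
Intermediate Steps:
$m{\left(U \right)} = - \frac{4}{3} + \frac{4 + U}{2 U}$ ($m{\left(U \right)} = - \frac{4}{3} + \frac{U + 4}{U + U} = - \frac{4}{3} + \frac{4 + U}{2 U}$)
$Z{\left(Q,N \right)} = - \frac{N Q}{2}$ ($Z{\left(Q,N \right)} = - \frac{Q N}{2} = - \frac{N Q}{2}$)
$\left(m{\left(4 \right)} + Z{\left(\left(7 - 9\right) \left(4 + 5\right),5 \right)}\right) 63 = \left(\left(- \frac{5}{6} + \frac{2}{4}\right) - \frac{5 \left(7 - 9\right) \left(4 + 5\right)}{2}\right) 63 = \left(\left(- \frac{5}{6} + 2 \cdot \frac{1}{4}\right) - \frac{5 \left(\left(-2\right) 9\right)}{2}\right) 63 = \left(\left(- \frac{5}{6} + \frac{1}{2}\right) - \frac{5}{2} \left(-18\right)\right) 63 = \left(- \frac{1}{3} + 45\right) 63 = \frac{134}{3} \cdot 63 = 2814$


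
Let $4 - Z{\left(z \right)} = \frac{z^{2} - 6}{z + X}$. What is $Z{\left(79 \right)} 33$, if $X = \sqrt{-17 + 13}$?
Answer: $- \frac{3086061}{1249} + \frac{82302 i}{1249} \approx -2470.8 + 65.894 i$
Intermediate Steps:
$X = 2 i$ ($X = \sqrt{-4} = 2 i \approx 2.0 i$)
$Z{\left(z \right)} = 4 - \frac{-6 + z^{2}}{z + 2 i}$ ($Z{\left(z \right)} = 4 - \frac{z^{2} - 6}{z + 2 i} = 4 - \frac{-6 + z^{2}}{z + 2 i}$)
$Z{\left(79 \right)} 33 = \frac{6 - 79^{2} + 4 \cdot 79 + 8 i}{79 + 2 i} 33 = \frac{79 - 2 i}{6245} \left(6 - 6241 + 316 + 8 i\right) 33 = \frac{79 - 2 i}{6245} \left(-5919 + 8 i\right) 33 = \frac{\left(-5919 + 8 i\right) \left(79 - 2 i\right)}{6245} \cdot 33 = \frac{33 \left(-5919 + 8 i\right) \left(79 - 2 i\right)}{6245}$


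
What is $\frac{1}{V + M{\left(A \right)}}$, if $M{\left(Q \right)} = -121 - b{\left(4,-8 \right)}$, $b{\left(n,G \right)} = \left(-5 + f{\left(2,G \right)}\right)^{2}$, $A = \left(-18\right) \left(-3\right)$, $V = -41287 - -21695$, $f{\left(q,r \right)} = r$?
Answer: $- \frac{1}{19882} \approx -5.0297 \cdot 10^{-5}$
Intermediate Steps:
$V = -19592$ ($V = -41287 + 21695 = -19592$)
$A = 54$
$b{\left(n,G \right)} = \left(-5 + G\right)^{2}$
$M{\left(Q \right)} = -290$ ($M{\left(Q \right)} = -121 - \left(-5 - 8\right)^{2} = -121 - \left(-13\right)^{2} = -121 - 169 = -290$)
$\frac{1}{V + M{\left(A \right)}} = \frac{1}{-19592 - 290} = \frac{1}{-19882} = - \frac{1}{19882}$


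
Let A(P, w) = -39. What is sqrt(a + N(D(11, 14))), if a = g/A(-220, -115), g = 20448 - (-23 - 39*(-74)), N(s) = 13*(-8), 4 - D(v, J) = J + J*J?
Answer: I*sqrt(843999)/39 ≈ 23.556*I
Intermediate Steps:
D(v, J) = 4 - J - J**2 (D(v, J) = 4 - (J + J*J) = 4 - (J + J**2) = 4 + (-J - J**2) = 4 - J - J**2)
N(s) = -104
g = 17585 (g = 20448 - (-23 + 2886) = 20448 - 1*2863 = 20448 - 2863 = 17585)
a = -17585/39 (a = 17585/(-39) = 17585*(-1/39) = -17585/39 ≈ -450.90)
sqrt(a + N(D(11, 14))) = sqrt(-17585/39 - 104) = sqrt(-21641/39) = I*sqrt(843999)/39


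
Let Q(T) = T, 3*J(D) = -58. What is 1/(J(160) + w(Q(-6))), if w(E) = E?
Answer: -3/76 ≈ -0.039474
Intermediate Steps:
J(D) = -58/3 (J(D) = (⅓)*(-58) = -58/3)
1/(J(160) + w(Q(-6))) = 1/(-58/3 - 6) = 1/(-76/3) = -3/76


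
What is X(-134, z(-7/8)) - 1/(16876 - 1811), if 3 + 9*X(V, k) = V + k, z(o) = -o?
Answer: -1822873/120520 ≈ -15.125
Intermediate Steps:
X(V, k) = -⅓ + V/9 + k/9 (X(V, k) = -⅓ + (V + k)/9 = -⅓ + (V/9 + k/9) = -⅓ + V/9 + k/9)
X(-134, z(-7/8)) - 1/(16876 - 1811) = (-⅓ + (⅑)*(-134) + (-(-7)/8)/9) - 1/(16876 - 1811) = (-⅓ - 134/9 + (-(-7)/8)/9) - 1/15065 = (-⅓ - 134/9 + (-1*(-7/8))/9) - 1*1/15065 = (-⅓ - 134/9 + (⅑)*(7/8)) - 1/15065 = (-⅓ - 134/9 + 7/72) - 1/15065 = -121/8 - 1/15065 = -1822873/120520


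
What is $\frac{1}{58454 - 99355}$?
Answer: $- \frac{1}{40901} \approx -2.4449 \cdot 10^{-5}$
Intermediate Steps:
$\frac{1}{58454 - 99355} = \frac{1}{-40901} = - \frac{1}{40901}$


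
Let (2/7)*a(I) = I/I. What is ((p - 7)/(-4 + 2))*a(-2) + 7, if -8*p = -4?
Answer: 147/8 ≈ 18.375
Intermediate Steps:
p = ½ (p = -⅛*(-4) = ½ ≈ 0.50000)
a(I) = 7/2 (a(I) = 7*(I/I)/2 = (7/2)*1 = 7/2)
((p - 7)/(-4 + 2))*a(-2) + 7 = ((½ - 7)/(-4 + 2))*(7/2) + 7 = -13/2/(-2)*(7/2) + 7 = -13/2*(-½)*(7/2) + 7 = (13/4)*(7/2) + 7 = 91/8 + 7 = 147/8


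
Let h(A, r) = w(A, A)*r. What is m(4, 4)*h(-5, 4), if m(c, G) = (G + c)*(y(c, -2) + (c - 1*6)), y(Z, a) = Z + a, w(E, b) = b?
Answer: 0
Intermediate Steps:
h(A, r) = A*r
m(c, G) = (-8 + 2*c)*(G + c) (m(c, G) = (G + c)*((c - 2) + (c - 1*6)) = (G + c)*((-2 + c) + (c - 6)) = (G + c)*((-2 + c) + (-6 + c)) = (G + c)*(-8 + 2*c) = (-8 + 2*c)*(G + c))
m(4, 4)*h(-5, 4) = (-8*4 - 8*4 + 2*4² + 2*4*4)*(-5*4) = (-32 - 32 + 2*16 + 32)*(-20) = (-32 - 32 + 32 + 32)*(-20) = 0*(-20) = 0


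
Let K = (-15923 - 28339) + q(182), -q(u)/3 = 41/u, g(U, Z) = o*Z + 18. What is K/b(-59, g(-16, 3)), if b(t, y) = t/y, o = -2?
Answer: 48334842/5369 ≈ 9002.6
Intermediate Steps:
g(U, Z) = 18 - 2*Z (g(U, Z) = -2*Z + 18 = 18 - 2*Z)
q(u) = -123/u
K = -8055807/182 (K = (-15923 - 28339) - 123/182 = -44262 - 123*1/182 = -44262 - 123/182 = -8055807/182 ≈ -44263.)
K/b(-59, g(-16, 3)) = -8055807/(182*((-59/(18 - 2*3)))) = -8055807/(182*((-59/(18 - 6)))) = -8055807/(182*((-59/12))) = -8055807/(182*((-59*1/12))) = -8055807/(182*(-59/12)) = -8055807/182*(-12/59) = 48334842/5369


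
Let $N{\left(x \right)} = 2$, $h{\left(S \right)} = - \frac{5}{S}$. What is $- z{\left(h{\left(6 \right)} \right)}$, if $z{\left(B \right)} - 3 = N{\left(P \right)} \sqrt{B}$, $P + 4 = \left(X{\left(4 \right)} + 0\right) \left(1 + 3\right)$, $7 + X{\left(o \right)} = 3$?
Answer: $-3 - \frac{i \sqrt{30}}{3} \approx -3.0 - 1.8257 i$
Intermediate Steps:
$X{\left(o \right)} = -4$ ($X{\left(o \right)} = -7 + 3 = -4$)
$P = -20$ ($P = -4 + \left(-4 + 0\right) \left(1 + 3\right) = -4 - 16 = -20$)
$z{\left(B \right)} = 3 + 2 \sqrt{B}$
$- z{\left(h{\left(6 \right)} \right)} = - (3 + 2 \sqrt{- \frac{5}{6}}) = - (3 + 2 \frac{i \sqrt{30}}{6}) = - (3 + \frac{i \sqrt{30}}{3}) = -3 - \frac{i \sqrt{30}}{3}$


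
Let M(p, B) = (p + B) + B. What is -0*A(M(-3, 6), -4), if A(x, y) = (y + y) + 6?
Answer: 0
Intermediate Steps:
M(p, B) = p + 2*B (M(p, B) = (B + p) + B = p + 2*B)
A(x, y) = 6 + 2*y (A(x, y) = 2*y + 6 = 6 + 2*y)
-0*A(M(-3, 6), -4) = -0*(6 + 2*(-4)) = -0*(6 - 8) = -0*(-2) = -9776*0 = 0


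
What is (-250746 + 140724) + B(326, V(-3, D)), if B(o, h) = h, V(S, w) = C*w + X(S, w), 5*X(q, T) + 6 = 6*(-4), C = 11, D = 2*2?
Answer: -109984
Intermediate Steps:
D = 4
X(q, T) = -6 (X(q, T) = -6/5 + (6*(-4))/5 = -6/5 + (⅕)*(-24) = -6/5 - 24/5 = -6)
V(S, w) = -6 + 11*w (V(S, w) = 11*w - 6 = -6 + 11*w)
(-250746 + 140724) + B(326, V(-3, D)) = (-250746 + 140724) + (-6 + 11*4) = -110022 + (-6 + 44) = -110022 + 38 = -109984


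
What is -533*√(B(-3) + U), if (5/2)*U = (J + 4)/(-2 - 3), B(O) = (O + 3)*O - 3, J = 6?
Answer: -533*I*√95/5 ≈ -1039.0*I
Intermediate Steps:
B(O) = -3 + O*(3 + O) (B(O) = (3 + O)*O - 3 = O*(3 + O) - 3 = -3 + O*(3 + O))
U = -⅘ (U = 2*((6 + 4)/(-2 - 3))/5 = 2*(10/(-5))/5 = 2*(10*(-⅕))/5 = (⅖)*(-2) = -⅘ ≈ -0.80000)
-533*√(B(-3) + U) = -533*√((-3 + (-3)² + 3*(-3)) - ⅘) = -533*√((-3 + 9 - 9) - ⅘) = -533*√(-3 - ⅘) = -533*I*√95/5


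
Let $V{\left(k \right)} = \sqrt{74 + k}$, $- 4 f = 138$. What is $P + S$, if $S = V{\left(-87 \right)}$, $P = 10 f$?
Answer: $-345 + i \sqrt{13} \approx -345.0 + 3.6056 i$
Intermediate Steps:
$f = - \frac{69}{2}$ ($f = \left(- \frac{1}{4}\right) 138 = - \frac{69}{2} \approx -34.5$)
$P = -345$ ($P = 10 \left(- \frac{69}{2}\right) = -345$)
$S = i \sqrt{13}$ ($S = \sqrt{74 - 87} = \sqrt{-13} = i \sqrt{13} \approx 3.6056 i$)
$P + S = -345 + i \sqrt{13}$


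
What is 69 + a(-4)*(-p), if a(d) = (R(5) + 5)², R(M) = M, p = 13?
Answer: -1231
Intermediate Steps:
a(d) = 100 (a(d) = (5 + 5)² = 10² = 100)
69 + a(-4)*(-p) = 69 + 100*(-1*13) = 69 + 100*(-13) = 69 - 1300 = -1231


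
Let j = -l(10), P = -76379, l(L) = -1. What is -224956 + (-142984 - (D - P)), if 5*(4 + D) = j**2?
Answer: -2221576/5 ≈ -4.4432e+5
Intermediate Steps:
j = 1 (j = -1*(-1) = 1)
D = -19/5 (D = -4 + (1/5)*1**2 = -4 + (1/5)*1 = -4 + 1/5 = -19/5 ≈ -3.8000)
-224956 + (-142984 - (D - P)) = -224956 + (-142984 - (-19/5 - 1*(-76379))) = -224956 + (-142984 - (-19/5 + 76379)) = -224956 + (-142984 - 1*381876/5) = -224956 + (-142984 - 381876/5) = -224956 - 1096796/5 = -2221576/5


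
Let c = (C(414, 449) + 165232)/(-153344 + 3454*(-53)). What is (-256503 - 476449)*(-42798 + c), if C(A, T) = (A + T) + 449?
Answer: 753771529412176/24029 ≈ 3.1369e+10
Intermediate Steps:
C(A, T) = 449 + A + T
c = -11896/24029 (c = ((449 + 414 + 449) + 165232)/(-153344 + 3454*(-53)) = (1312 + 165232)/(-153344 - 183062) = 166544/(-336406) = 166544*(-1/336406) = -11896/24029 ≈ -0.49507)
(-256503 - 476449)*(-42798 + c) = (-256503 - 476449)*(-42798 - 11896/24029) = -732952*(-1028405038/24029) = 753771529412176/24029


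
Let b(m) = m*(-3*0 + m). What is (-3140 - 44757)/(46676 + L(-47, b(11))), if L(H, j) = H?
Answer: -47897/46629 ≈ -1.0272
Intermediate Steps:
b(m) = m**2 (b(m) = m*(0 + m) = m*m = m**2)
(-3140 - 44757)/(46676 + L(-47, b(11))) = (-3140 - 44757)/(46676 - 47) = -47897/46629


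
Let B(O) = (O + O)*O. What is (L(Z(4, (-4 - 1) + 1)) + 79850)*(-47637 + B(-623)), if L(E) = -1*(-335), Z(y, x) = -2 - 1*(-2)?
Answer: 58424474885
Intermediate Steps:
B(O) = 2*O² (B(O) = (2*O)*O = 2*O²)
Z(y, x) = 0 (Z(y, x) = -2 + 2 = 0)
L(E) = 335
(L(Z(4, (-4 - 1) + 1)) + 79850)*(-47637 + B(-623)) = (335 + 79850)*(-47637 + 2*(-623)²) = 80185*(-47637 + 2*388129) = 80185*(-47637 + 776258) = 80185*728621 = 58424474885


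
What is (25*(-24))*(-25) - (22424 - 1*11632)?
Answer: 4208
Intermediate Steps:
(25*(-24))*(-25) - (22424 - 1*11632) = -600*(-25) - (22424 - 11632) = 15000 - 1*10792 = 15000 - 10792 = 4208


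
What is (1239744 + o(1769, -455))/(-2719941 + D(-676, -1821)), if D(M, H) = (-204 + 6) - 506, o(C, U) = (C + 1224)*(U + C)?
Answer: -5172546/2720645 ≈ -1.9012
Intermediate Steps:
o(C, U) = (1224 + C)*(C + U)
D(M, H) = -704 (D(M, H) = -198 - 506 = -704)
(1239744 + o(1769, -455))/(-2719941 + D(-676, -1821)) = (1239744 + (1769² + 1224*1769 + 1224*(-455) + 1769*(-455)))/(-2719941 - 704) = (1239744 + (3129361 + 2165256 - 556920 - 804895))/(-2720645) = (1239744 + 3932802)*(-1/2720645) = 5172546*(-1/2720645) = -5172546/2720645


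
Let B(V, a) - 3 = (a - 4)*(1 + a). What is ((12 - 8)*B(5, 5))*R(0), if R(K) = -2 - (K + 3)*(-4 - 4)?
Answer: 792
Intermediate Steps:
B(V, a) = 3 + (1 + a)*(-4 + a) (B(V, a) = 3 + (a - 4)*(1 + a) = 3 + (-4 + a)*(1 + a) = 3 + (1 + a)*(-4 + a))
R(K) = 22 + 8*K (R(K) = -2 - (3 + K)*(-8) = -2 - (-24 - 8*K) = -2 + (24 + 8*K) = 22 + 8*K)
((12 - 8)*B(5, 5))*R(0) = ((12 - 8)*(-1 + 5² - 3*5))*(22 + 8*0) = (4*(-1 + 25 - 15))*(22 + 0) = (4*9)*22 = 36*22 = 792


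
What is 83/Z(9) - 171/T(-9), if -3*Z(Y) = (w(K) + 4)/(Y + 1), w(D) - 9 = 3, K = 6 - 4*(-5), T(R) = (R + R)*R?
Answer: -11281/72 ≈ -156.68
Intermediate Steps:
T(R) = 2*R² (T(R) = (2*R)*R = 2*R²)
K = 26 (K = 6 + 20 = 26)
w(D) = 12 (w(D) = 9 + 3 = 12)
Z(Y) = -16/(3*(1 + Y)) (Z(Y) = -(12 + 4)/(3*(Y + 1)) = -16/(3*(1 + Y)))
83/Z(9) - 171/T(-9) = 83/((-16/(3 + 3*9))) - 171/(2*(-9)²) = 83/((-16/(3 + 27))) - 171/(2*81) = 83/((-16/30)) - 171/162 = 83/((-16*1/30)) - 171*1/162 = 83/(-8/15) - 19/18 = 83*(-15/8) - 19/18 = -1245/8 - 19/18 = -11281/72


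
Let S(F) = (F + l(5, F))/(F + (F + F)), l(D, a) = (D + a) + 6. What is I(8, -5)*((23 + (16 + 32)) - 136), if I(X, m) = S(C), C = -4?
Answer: 65/4 ≈ 16.250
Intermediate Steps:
l(D, a) = 6 + D + a
S(F) = (11 + 2*F)/(3*F) (S(F) = (F + (6 + 5 + F))/(F + (F + F)) = (F + (11 + F))/(F + 2*F) = (11 + 2*F)/((3*F)) = (11 + 2*F)*(1/(3*F)) = (11 + 2*F)/(3*F))
I(X, m) = -1/4 (I(X, m) = (1/3)*(11 + 2*(-4))/(-4) = (1/3)*(-1/4)*(11 - 8) = (1/3)*(-1/4)*3 = -1/4)
I(8, -5)*((23 + (16 + 32)) - 136) = -((23 + (16 + 32)) - 136)/4 = -((23 + 48) - 136)/4 = -(71 - 136)/4 = -1/4*(-65) = 65/4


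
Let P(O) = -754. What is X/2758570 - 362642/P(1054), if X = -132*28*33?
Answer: 250070344517/519990445 ≈ 480.91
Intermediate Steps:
X = -121968 (X = -3696*33 = -121968)
X/2758570 - 362642/P(1054) = -121968/2758570 - 362642/(-754) = -121968*1/2758570 - 362642*(-1/754) = -60984/1379285 + 181321/377 = 250070344517/519990445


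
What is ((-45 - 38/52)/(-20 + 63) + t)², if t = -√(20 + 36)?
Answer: 71409465/1249924 + 2378*√14/559 ≈ 73.048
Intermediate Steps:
t = -2*√14 (t = -√56 = -2*√14 ≈ -7.4833)
((-45 - 38/52)/(-20 + 63) + t)² = ((-45 - 38/52)/(-20 + 63) - 2*√14)² = ((-45 - 38*1/52)/43 - 2*√14)² = ((-45 - 19/26)*(1/43) - 2*√14)² = (-1189/26*1/43 - 2*√14)² = (-1189/1118 - 2*√14)²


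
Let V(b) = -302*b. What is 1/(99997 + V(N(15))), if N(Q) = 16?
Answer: 1/95165 ≈ 1.0508e-5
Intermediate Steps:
1/(99997 + V(N(15))) = 1/(99997 - 302*16) = 1/(99997 - 4832) = 1/95165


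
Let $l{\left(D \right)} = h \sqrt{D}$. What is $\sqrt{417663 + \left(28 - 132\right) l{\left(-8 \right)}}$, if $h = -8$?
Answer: $\sqrt{417663 + 1664 i \sqrt{2}} \approx 646.27 + 1.821 i$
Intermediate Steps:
$l{\left(D \right)} = - 8 \sqrt{D}$
$\sqrt{417663 + \left(28 - 132\right) l{\left(-8 \right)}} = \sqrt{417663 + \left(28 - 132\right) \left(- 8 \sqrt{-8}\right)} = \sqrt{417663 - 104 \left(- 8 \cdot 2 i \sqrt{2}\right)} = \sqrt{417663 - 104 \left(- 16 i \sqrt{2}\right)} = \sqrt{417663 + 1664 i \sqrt{2}}$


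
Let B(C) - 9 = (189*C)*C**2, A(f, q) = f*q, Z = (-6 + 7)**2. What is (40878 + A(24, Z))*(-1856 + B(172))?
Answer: 39336059772150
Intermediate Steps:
Z = 1 (Z = 1**2 = 1)
B(C) = 9 + 189*C**3 (B(C) = 9 + (189*C)*C**2 = 9 + 189*C**3)
(40878 + A(24, Z))*(-1856 + B(172)) = (40878 + 24*1)*(-1856 + (9 + 189*172**3)) = (40878 + 24)*(-1856 + (9 + 189*5088448)) = 40902*(-1856 + (9 + 961716672)) = 40902*(-1856 + 961716681) = 40902*961714825 = 39336059772150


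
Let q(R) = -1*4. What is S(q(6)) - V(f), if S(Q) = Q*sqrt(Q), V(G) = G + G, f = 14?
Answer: -28 - 8*I ≈ -28.0 - 8.0*I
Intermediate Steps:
V(G) = 2*G
q(R) = -4
S(Q) = Q**(3/2)
S(q(6)) - V(f) = (-4)**(3/2) - 2*14 = -8*I - 1*28 = -8*I - 28 = -28 - 8*I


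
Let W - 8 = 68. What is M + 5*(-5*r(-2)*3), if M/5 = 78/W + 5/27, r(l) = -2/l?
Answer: -70735/1026 ≈ -68.943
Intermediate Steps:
W = 76 (W = 8 + 68 = 76)
M = 6215/1026 (M = 5*(78/76 + 5/27) = 5*(78*(1/76) + 5*(1/27)) = 5*(39/38 + 5/27) = 5*(1243/1026) = 6215/1026 ≈ 6.0575)
M + 5*(-5*r(-2)*3) = 6215/1026 + 5*(-(-10)/(-2)*3) = 6215/1026 + 5*(-(-10)*(-1)/2*3) = 6215/1026 + 5*(-5*1*3) = 6215/1026 + 5*(-5*3) = 6215/1026 + 5*(-15) = 6215/1026 - 75 = -70735/1026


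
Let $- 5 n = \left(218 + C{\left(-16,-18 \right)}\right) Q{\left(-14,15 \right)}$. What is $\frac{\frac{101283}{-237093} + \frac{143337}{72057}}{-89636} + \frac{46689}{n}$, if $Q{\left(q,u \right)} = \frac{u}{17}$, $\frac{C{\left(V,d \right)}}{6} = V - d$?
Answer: $- \frac{5627132296294850573}{4891845321448615} \approx -1150.3$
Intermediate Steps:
$C{\left(V,d \right)} = - 6 d + 6 V$ ($C{\left(V,d \right)} = 6 \left(V - d\right) = - 6 d + 6 V$)
$Q{\left(q,u \right)} = \frac{u}{17}$ ($Q{\left(q,u \right)} = u \frac{1}{17} = \frac{u}{17}$)
$n = - \frac{690}{17}$ ($n = - \frac{\left(218 + \left(\left(-6\right) \left(-18\right) + 6 \left(-16\right)\right)\right) \frac{1}{17} \cdot 15}{5} = - \frac{\left(218 + \left(108 - 96\right)\right) \frac{15}{17}}{5} = - \frac{\left(218 + 12\right) \frac{15}{17}}{5} = - \frac{230 \cdot \frac{15}{17}}{5} = \left(- \frac{1}{5}\right) \frac{3450}{17} = - \frac{690}{17} \approx -40.588$)
$\frac{\frac{101283}{-237093} + \frac{143337}{72057}}{-89636} + \frac{46689}{n} = \frac{\frac{101283}{-237093} + \frac{143337}{72057}}{-89636} + \frac{46689}{- \frac{690}{17}} = \left(101283 \left(- \frac{1}{237093}\right) + 143337 \cdot \frac{1}{72057}\right) \left(- \frac{1}{89636}\right) + 46689 \left(- \frac{17}{690}\right) = \left(- \frac{33761}{79031} + \frac{47779}{24019}\right) \left(- \frac{1}{89636}\right) - \frac{264571}{230} = \frac{2965116690}{1898245589} \left(- \frac{1}{89636}\right) - \frac{264571}{230} = - \frac{1482558345}{85075570807802} - \frac{264571}{230} = - \frac{5627132296294850573}{4891845321448615}$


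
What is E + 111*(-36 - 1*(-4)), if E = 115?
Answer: -3437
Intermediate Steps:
E + 111*(-36 - 1*(-4)) = 115 + 111*(-36 - 1*(-4)) = 115 + 111*(-36 + 4) = 115 + 111*(-32) = 115 - 3552 = -3437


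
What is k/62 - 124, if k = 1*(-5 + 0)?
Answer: -7693/62 ≈ -124.08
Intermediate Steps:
k = -5 (k = 1*(-5) = -5)
k/62 - 124 = -5/62 - 124 = -7693/62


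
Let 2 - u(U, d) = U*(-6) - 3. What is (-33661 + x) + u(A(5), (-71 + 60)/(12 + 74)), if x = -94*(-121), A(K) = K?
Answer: -22252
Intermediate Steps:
x = 11374
u(U, d) = 5 + 6*U (u(U, d) = 2 - (U*(-6) - 3) = 2 - (-6*U - 3) = 2 - (-3 - 6*U) = 2 + (3 + 6*U) = 5 + 6*U)
(-33661 + x) + u(A(5), (-71 + 60)/(12 + 74)) = (-33661 + 11374) + (5 + 6*5) = -22287 + (5 + 30) = -22287 + 35 = -22252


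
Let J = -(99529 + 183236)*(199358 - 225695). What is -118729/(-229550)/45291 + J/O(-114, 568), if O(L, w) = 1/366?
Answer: 28337546676701713020229/10396549050 ≈ 2.7257e+12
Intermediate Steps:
O(L, w) = 1/366
J = 7447181805 (J = -282765*(-26337) = -1*(-7447181805) = 7447181805)
-118729/(-229550)/45291 + J/O(-114, 568) = -118729/(-229550)/45291 + 7447181805/(1/366) = -118729*(-1/229550)*(1/45291) + 7447181805*366 = (118729/229550)*(1/45291) + 2725668540630 = 118729/10396549050 + 2725668540630 = 28337546676701713020229/10396549050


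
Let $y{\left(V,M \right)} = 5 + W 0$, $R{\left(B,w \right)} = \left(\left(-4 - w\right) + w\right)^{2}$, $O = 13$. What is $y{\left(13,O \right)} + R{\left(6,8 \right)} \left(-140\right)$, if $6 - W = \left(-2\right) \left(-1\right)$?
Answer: $-2235$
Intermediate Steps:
$W = 4$ ($W = 6 - \left(-2\right) \left(-1\right) = 6 - 2 = 4$)
$R{\left(B,w \right)} = 16$ ($R{\left(B,w \right)} = \left(-4\right)^{2} = 16$)
$y{\left(V,M \right)} = 5$ ($y{\left(V,M \right)} = 5 + 4 \cdot 0 = 5 + 0 = 5$)
$y{\left(13,O \right)} + R{\left(6,8 \right)} \left(-140\right) = 5 + 16 \left(-140\right) = 5 - 2240 = -2235$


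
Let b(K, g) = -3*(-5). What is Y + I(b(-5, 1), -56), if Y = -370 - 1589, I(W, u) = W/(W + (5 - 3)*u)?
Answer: -190038/97 ≈ -1959.2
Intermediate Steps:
b(K, g) = 15
I(W, u) = W/(W + 2*u)
Y = -1959
Y + I(b(-5, 1), -56) = -1959 + 15/(15 + 2*(-56)) = -1959 + 15/(15 - 112) = -1959 + 15/(-97) = -1959 + 15*(-1/97) = -1959 - 15/97 = -190038/97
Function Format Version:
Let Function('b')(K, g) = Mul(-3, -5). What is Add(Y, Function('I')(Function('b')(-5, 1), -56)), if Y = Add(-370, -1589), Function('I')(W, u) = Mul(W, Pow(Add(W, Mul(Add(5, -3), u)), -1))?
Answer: Rational(-190038, 97) ≈ -1959.2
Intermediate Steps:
Function('b')(K, g) = 15
Function('I')(W, u) = Mul(W, Pow(Add(W, Mul(2, u)), -1))
Y = -1959
Add(Y, Function('I')(Function('b')(-5, 1), -56)) = Add(-1959, Mul(15, Pow(Add(15, Mul(2, -56)), -1))) = Add(-1959, Mul(15, Pow(Add(15, -112), -1))) = Add(-1959, Mul(15, Pow(-97, -1))) = Add(-1959, Mul(15, Rational(-1, 97))) = Add(-1959, Rational(-15, 97)) = Rational(-190038, 97)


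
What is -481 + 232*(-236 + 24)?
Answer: -49665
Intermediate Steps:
-481 + 232*(-236 + 24) = -481 + 232*(-212) = -481 - 49184 = -49665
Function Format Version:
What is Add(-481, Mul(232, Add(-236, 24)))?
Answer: -49665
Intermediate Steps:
Add(-481, Mul(232, Add(-236, 24))) = Add(-481, Mul(232, -212)) = Add(-481, -49184) = -49665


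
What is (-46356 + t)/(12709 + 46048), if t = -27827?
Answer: -74183/58757 ≈ -1.2625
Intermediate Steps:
(-46356 + t)/(12709 + 46048) = (-46356 - 27827)/(12709 + 46048) = -74183/58757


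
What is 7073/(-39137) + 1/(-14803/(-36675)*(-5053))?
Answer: -3254556014/17959695341 ≈ -0.18121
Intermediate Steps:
7073/(-39137) + 1/(-14803/(-36675)*(-5053)) = 7073*(-1/39137) - 1/5053/(-14803*(-1/36675)) = -7073/39137 - 1/5053/(14803/36675) = -7073/39137 + (36675/14803)*(-1/5053) = -7073/39137 - 225/458893 = -3254556014/17959695341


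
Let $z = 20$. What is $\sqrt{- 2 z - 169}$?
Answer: $i \sqrt{209} \approx 14.457 i$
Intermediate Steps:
$\sqrt{- 2 z - 169} = \sqrt{\left(-2\right) 20 - 169} = \sqrt{-40 - 169} = \sqrt{-209} = i \sqrt{209}$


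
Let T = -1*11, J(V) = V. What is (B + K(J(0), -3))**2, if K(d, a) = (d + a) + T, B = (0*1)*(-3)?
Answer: 196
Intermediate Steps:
T = -11
B = 0 (B = 0*(-3) = 0)
K(d, a) = -11 + a + d (K(d, a) = (d + a) - 11 = (a + d) - 11 = -11 + a + d)
(B + K(J(0), -3))**2 = (0 + (-11 - 3 + 0))**2 = (0 - 14)**2 = (-14)**2 = 196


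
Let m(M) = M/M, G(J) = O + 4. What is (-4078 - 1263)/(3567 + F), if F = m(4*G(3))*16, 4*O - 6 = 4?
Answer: -5341/3583 ≈ -1.4907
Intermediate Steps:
O = 5/2 (O = 3/2 + (1/4)*4 = 3/2 + 1 = 5/2 ≈ 2.5000)
G(J) = 13/2 (G(J) = 5/2 + 4 = 13/2)
m(M) = 1
F = 16 (F = 1*16 = 16)
(-4078 - 1263)/(3567 + F) = (-4078 - 1263)/(3567 + 16) = -5341/3583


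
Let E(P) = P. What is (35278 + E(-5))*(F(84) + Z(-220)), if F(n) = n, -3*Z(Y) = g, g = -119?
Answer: 13086283/3 ≈ 4.3621e+6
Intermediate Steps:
Z(Y) = 119/3 (Z(Y) = -⅓*(-119) = 119/3)
(35278 + E(-5))*(F(84) + Z(-220)) = (35278 - 5)*(84 + 119/3) = 35273*(371/3) = 13086283/3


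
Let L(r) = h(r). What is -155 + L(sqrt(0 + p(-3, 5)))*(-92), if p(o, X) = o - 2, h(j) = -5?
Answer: 305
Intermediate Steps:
p(o, X) = -2 + o
L(r) = -5
-155 + L(sqrt(0 + p(-3, 5)))*(-92) = -155 - 5*(-92) = -155 + 460 = 305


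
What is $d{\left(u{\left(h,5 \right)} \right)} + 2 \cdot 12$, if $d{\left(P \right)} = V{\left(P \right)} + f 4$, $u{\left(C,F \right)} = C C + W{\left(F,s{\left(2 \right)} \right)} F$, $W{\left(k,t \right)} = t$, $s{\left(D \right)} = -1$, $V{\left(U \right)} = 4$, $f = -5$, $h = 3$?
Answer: $8$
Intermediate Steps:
$u{\left(C,F \right)} = C^{2} - F$ ($u{\left(C,F \right)} = C C - F = C^{2} - F$)
$d{\left(P \right)} = -16$ ($d{\left(P \right)} = 4 - 20 = -16$)
$d{\left(u{\left(h,5 \right)} \right)} + 2 \cdot 12 = -16 + 2 \cdot 12 = -16 + 24 = 8$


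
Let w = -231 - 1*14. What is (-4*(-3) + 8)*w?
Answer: -4900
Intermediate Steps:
w = -245 (w = -231 - 14 = -245)
(-4*(-3) + 8)*w = (-4*(-3) + 8)*(-245) = (12 + 8)*(-245) = 20*(-245) = -4900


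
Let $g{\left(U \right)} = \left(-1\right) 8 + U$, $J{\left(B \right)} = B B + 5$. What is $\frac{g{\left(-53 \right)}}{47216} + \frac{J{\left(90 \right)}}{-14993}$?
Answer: $- \frac{383600253}{707909488} \approx -0.54188$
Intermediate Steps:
$J{\left(B \right)} = 5 + B^{2}$ ($J{\left(B \right)} = B^{2} + 5 = 5 + B^{2}$)
$g{\left(U \right)} = -8 + U$
$\frac{g{\left(-53 \right)}}{47216} + \frac{J{\left(90 \right)}}{-14993} = \frac{-8 - 53}{47216} + \frac{5 + 90^{2}}{-14993} = \left(-61\right) \frac{1}{47216} + \left(5 + 8100\right) \left(- \frac{1}{14993}\right) = - \frac{61}{47216} + 8105 \left(- \frac{1}{14993}\right) = - \frac{61}{47216} - \frac{8105}{14993} = - \frac{383600253}{707909488}$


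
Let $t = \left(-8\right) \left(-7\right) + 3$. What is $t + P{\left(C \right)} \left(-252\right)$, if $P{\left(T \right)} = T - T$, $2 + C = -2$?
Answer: $59$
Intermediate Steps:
$C = -4$ ($C = -2 - 2 = -4$)
$t = 59$ ($t = 56 + 3 = 59$)
$P{\left(T \right)} = 0$
$t + P{\left(C \right)} \left(-252\right) = 59 + 0 \left(-252\right) = 59 + 0 = 59$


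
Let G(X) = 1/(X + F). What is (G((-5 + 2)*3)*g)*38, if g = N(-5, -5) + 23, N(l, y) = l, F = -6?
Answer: -228/5 ≈ -45.600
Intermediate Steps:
g = 18 (g = -5 + 23 = 18)
G(X) = 1/(-6 + X) (G(X) = 1/(X - 6) = 1/(-6 + X))
(G((-5 + 2)*3)*g)*38 = (18/(-6 + (-5 + 2)*3))*38 = (18/(-6 - 3*3))*38 = (18/(-6 - 9))*38 = (18/(-15))*38 = -1/15*18*38 = -6/5*38 = -228/5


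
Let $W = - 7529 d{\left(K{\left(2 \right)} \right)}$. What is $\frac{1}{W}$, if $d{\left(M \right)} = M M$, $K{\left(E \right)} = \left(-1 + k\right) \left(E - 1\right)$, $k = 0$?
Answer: $- \frac{1}{7529} \approx -0.00013282$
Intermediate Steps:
$K{\left(E \right)} = 1 - E$ ($K{\left(E \right)} = \left(-1 + 0\right) \left(E - 1\right) = - (-1 + E) = 1 - E$)
$d{\left(M \right)} = M^{2}$
$W = -7529$ ($W = - 7529 \left(1 - 2\right)^{2} = - 7529 \left(-1\right)^{2} = \left(-7529\right) 1 = -7529$)
$\frac{1}{W} = \frac{1}{-7529} = - \frac{1}{7529}$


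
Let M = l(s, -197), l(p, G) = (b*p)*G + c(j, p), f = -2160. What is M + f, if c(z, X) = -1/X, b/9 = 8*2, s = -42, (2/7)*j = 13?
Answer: 49950433/42 ≈ 1.1893e+6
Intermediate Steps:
j = 91/2 (j = (7/2)*13 = 91/2 ≈ 45.500)
b = 144 (b = 9*(8*2) = 9*16 = 144)
l(p, G) = -1/p + 144*G*p (l(p, G) = (144*p)*G - 1/p = 144*G*p - 1/p = -1/p + 144*G*p)
M = 50041153/42 (M = -1/(-42) + 144*(-197)*(-42) = -1*(-1/42) + 1191456 = 1/42 + 1191456 = 50041153/42 ≈ 1.1915e+6)
M + f = 50041153/42 - 2160 = 49950433/42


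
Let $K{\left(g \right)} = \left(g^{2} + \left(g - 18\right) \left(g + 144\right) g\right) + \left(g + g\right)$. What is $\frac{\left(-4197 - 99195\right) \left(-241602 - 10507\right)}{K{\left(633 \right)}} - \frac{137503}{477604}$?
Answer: $\frac{2067934007113367}{24109781854780} \approx 85.772$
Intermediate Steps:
$K{\left(g \right)} = g^{2} + 2 g + g \left(-18 + g\right) \left(144 + g\right)$ ($K{\left(g \right)} = \left(g^{2} + \left(-18 + g\right) \left(144 + g\right) g\right) + 2 g = \left(g^{2} + g \left(-18 + g\right) \left(144 + g\right)\right) + 2 g = g^{2} + 2 g + g \left(-18 + g\right) \left(144 + g\right)$)
$\frac{\left(-4197 - 99195\right) \left(-241602 - 10507\right)}{K{\left(633 \right)}} - \frac{137503}{477604} = \frac{\left(-4197 - 99195\right) \left(-241602 - 10507\right)}{633 \left(-2590 + 633^{2} + 127 \cdot 633\right)} - \frac{137503}{477604} = \frac{\left(-103392\right) \left(-252109\right)}{633 \left(-2590 + 400689 + 80391\right)} - \frac{137503}{477604} = \frac{26066053728}{633 \cdot 478490} - \frac{137503}{477604} = \frac{26066053728}{302884170} - \frac{137503}{477604} = 26066053728 \cdot \frac{1}{302884170} - \frac{137503}{477604} = \frac{4344342288}{50480695} - \frac{137503}{477604} = \frac{2067934007113367}{24109781854780}$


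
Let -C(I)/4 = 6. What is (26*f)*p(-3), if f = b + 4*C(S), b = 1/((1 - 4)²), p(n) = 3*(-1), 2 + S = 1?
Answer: 22438/3 ≈ 7479.3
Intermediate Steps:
S = -1 (S = -2 + 1 = -1)
C(I) = -24 (C(I) = -4*6 = -24)
p(n) = -3
b = ⅑ (b = 1/((-3)²) = 1/9 = ⅑ ≈ 0.11111)
f = -863/9 (f = ⅑ + 4*(-24) = ⅑ - 96 = -863/9 ≈ -95.889)
(26*f)*p(-3) = (26*(-863/9))*(-3) = -22438/9*(-3) = 22438/3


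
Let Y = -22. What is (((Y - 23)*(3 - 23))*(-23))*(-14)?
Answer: 289800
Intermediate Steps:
(((Y - 23)*(3 - 23))*(-23))*(-14) = (((-22 - 23)*(3 - 23))*(-23))*(-14) = (-45*(-20)*(-23))*(-14) = (900*(-23))*(-14) = -20700*(-14) = 289800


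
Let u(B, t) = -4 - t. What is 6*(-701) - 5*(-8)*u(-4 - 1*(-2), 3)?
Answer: -4486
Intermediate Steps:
6*(-701) - 5*(-8)*u(-4 - 1*(-2), 3) = 6*(-701) - 5*(-8)*(-4 - 1*3) = -4206 - (-40)*(-4 - 3) = -4206 - (-40)*(-7) = -4206 - 1*280 = -4206 - 280 = -4486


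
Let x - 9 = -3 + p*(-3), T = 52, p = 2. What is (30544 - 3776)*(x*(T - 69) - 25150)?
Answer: -673215200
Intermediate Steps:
x = 0 (x = 9 + (-3 + 2*(-3)) = 9 + (-3 - 6) = 9 - 9 = 0)
(30544 - 3776)*(x*(T - 69) - 25150) = (30544 - 3776)*(0*(52 - 69) - 25150) = 26768*(0*(-17) - 25150) = 26768*(0 - 25150) = 26768*(-25150) = -673215200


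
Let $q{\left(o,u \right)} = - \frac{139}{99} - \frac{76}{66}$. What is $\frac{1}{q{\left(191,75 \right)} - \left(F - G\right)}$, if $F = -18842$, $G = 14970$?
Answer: $\frac{9}{304285} \approx 2.9578 \cdot 10^{-5}$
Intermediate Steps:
$q{\left(o,u \right)} = - \frac{23}{9}$ ($q{\left(o,u \right)} = \left(-139\right) \frac{1}{99} - \frac{38}{33} = - \frac{139}{99} - \frac{38}{33} = - \frac{23}{9}$)
$\frac{1}{q{\left(191,75 \right)} - \left(F - G\right)} = \frac{1}{- \frac{23}{9} + \left(14970 - -18842\right)} = \frac{1}{- \frac{23}{9} + \left(14970 + 18842\right)} = \frac{1}{- \frac{23}{9} + 33812} = \frac{1}{\frac{304285}{9}} = \frac{9}{304285}$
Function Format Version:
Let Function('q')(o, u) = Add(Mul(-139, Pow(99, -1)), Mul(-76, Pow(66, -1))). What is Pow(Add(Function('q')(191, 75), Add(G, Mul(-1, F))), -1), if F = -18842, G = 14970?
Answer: Rational(9, 304285) ≈ 2.9578e-5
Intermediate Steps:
Function('q')(o, u) = Rational(-23, 9) (Function('q')(o, u) = Add(Mul(-139, Rational(1, 99)), Mul(-76, Rational(1, 66))) = Add(Rational(-139, 99), Rational(-38, 33)) = Rational(-23, 9))
Pow(Add(Function('q')(191, 75), Add(G, Mul(-1, F))), -1) = Pow(Add(Rational(-23, 9), Add(14970, Mul(-1, -18842))), -1) = Pow(Add(Rational(-23, 9), Add(14970, 18842)), -1) = Pow(Add(Rational(-23, 9), 33812), -1) = Pow(Rational(304285, 9), -1) = Rational(9, 304285)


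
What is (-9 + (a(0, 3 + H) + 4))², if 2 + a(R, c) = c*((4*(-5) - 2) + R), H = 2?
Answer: 13689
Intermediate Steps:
a(R, c) = -2 + c*(-22 + R) (a(R, c) = -2 + c*((4*(-5) - 2) + R) = -2 + c*((-20 - 2) + R) = -2 + c*(-22 + R))
(-9 + (a(0, 3 + H) + 4))² = (-9 + ((-2 - 22*(3 + 2) + 0*(3 + 2)) + 4))² = (-9 + ((-2 - 22*5 + 0*5) + 4))² = (-9 + ((-2 - 110 + 0) + 4))² = (-9 + (-112 + 4))² = (-9 - 108)² = (-117)² = 13689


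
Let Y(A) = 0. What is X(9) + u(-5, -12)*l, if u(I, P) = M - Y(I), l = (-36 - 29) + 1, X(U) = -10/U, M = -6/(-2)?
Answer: -1738/9 ≈ -193.11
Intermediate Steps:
M = 3 (M = -6*(-½) = 3)
l = -64 (l = -65 + 1 = -64)
u(I, P) = 3 (u(I, P) = 3 - 1*0 = 3 + 0 = 3)
X(9) + u(-5, -12)*l = -10/9 + 3*(-64) = -10*⅑ - 192 = -10/9 - 192 = -1738/9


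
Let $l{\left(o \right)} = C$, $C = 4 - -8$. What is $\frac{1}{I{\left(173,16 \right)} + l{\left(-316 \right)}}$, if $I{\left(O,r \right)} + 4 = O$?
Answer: $\frac{1}{181} \approx 0.0055249$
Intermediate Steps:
$I{\left(O,r \right)} = -4 + O$
$C = 12$ ($C = 4 + 8 = 12$)
$l{\left(o \right)} = 12$
$\frac{1}{I{\left(173,16 \right)} + l{\left(-316 \right)}} = \frac{1}{\left(-4 + 173\right) + 12} = \frac{1}{169 + 12} = \frac{1}{181}$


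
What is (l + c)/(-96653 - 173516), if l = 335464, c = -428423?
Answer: 92959/270169 ≈ 0.34408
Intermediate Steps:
(l + c)/(-96653 - 173516) = (335464 - 428423)/(-96653 - 173516) = -92959/(-270169) = -92959*(-1/270169) = 92959/270169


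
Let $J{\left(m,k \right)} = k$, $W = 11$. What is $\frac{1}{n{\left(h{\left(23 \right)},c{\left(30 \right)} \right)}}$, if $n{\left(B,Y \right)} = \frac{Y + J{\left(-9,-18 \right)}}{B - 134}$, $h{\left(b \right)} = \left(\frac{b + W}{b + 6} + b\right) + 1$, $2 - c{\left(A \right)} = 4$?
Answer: $\frac{789}{145} \approx 5.4414$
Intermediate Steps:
$c{\left(A \right)} = -2$ ($c{\left(A \right)} = 2 - 4 = -2$)
$h{\left(b \right)} = 1 + b + \frac{11 + b}{6 + b}$ ($h{\left(b \right)} = \left(\frac{b + 11}{b + 6} + b\right) + 1 = \left(\frac{11 + b}{6 + b} + b\right) + 1 = \left(b + \frac{11 + b}{6 + b}\right) + 1 = 1 + b + \frac{11 + b}{6 + b}$)
$n{\left(B,Y \right)} = \frac{-18 + Y}{-134 + B}$ ($n{\left(B,Y \right)} = \frac{Y - 18}{B - 134} = \frac{-18 + Y}{-134 + B}$)
$\frac{1}{n{\left(h{\left(23 \right)},c{\left(30 \right)} \right)}} = \frac{1}{\frac{1}{-134 + \frac{17 + 23^{2} + 8 \cdot 23}{6 + 23}} \left(-18 - 2\right)} = \frac{1}{\frac{1}{-134 + \frac{17 + 529 + 184}{29}} \left(-20\right)} = \frac{1}{\frac{1}{-134 + \frac{1}{29} \cdot 730} \left(-20\right)} = \frac{1}{\frac{1}{-134 + \frac{730}{29}} \left(-20\right)} = \frac{1}{\frac{1}{- \frac{3156}{29}} \left(-20\right)} = \frac{1}{\left(- \frac{29}{3156}\right) \left(-20\right)} = \frac{1}{\frac{145}{789}} = \frac{789}{145}$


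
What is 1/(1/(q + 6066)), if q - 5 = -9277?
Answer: -3206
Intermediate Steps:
q = -9272 (q = 5 - 9277 = -9272)
1/(1/(q + 6066)) = 1/(1/(-9272 + 6066)) = 1/(1/(-3206)) = 1/(-1/3206) = -3206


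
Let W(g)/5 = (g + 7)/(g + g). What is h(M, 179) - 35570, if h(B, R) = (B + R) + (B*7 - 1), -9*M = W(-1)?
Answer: -106136/3 ≈ -35379.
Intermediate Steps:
W(g) = 5*(7 + g)/(2*g) (W(g) = 5*((g + 7)/(g + g)) = 5*((7 + g)/((2*g))) = 5*((7 + g)*(1/(2*g))) = 5*((7 + g)/(2*g)) = 5*(7 + g)/(2*g))
M = 5/3 (M = -5*(7 - 1)/(18*(-1)) = -5*(-1)*6/18 = -1/9*(-15) = 5/3 ≈ 1.6667)
h(B, R) = -1 + R + 8*B (h(B, R) = (B + R) + (7*B - 1) = (B + R) + (-1 + 7*B) = -1 + R + 8*B)
h(M, 179) - 35570 = (-1 + 179 + 8*(5/3)) - 35570 = (-1 + 179 + 40/3) - 35570 = 574/3 - 35570 = -106136/3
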